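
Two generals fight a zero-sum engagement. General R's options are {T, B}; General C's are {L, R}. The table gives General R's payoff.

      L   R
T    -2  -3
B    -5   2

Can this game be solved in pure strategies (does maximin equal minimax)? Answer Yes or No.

No

Row minima: T → -3, B → -5; maximin = -3.
Column maxima: L → -2, R → 2; minimax = -2.
-3 ≠ -2, so no pure-strategy equilibrium exists.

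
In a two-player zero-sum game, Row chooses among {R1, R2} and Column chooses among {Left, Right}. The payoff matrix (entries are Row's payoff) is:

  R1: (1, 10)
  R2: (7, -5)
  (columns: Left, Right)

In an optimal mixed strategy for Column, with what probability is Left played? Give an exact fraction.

5/7

Row minima: R1 → 1, R2 → -5; maximin = 1.
Column maxima: Left → 7, Right → 10; minimax = 7.
1 ≠ 7, so there is no saddle point; optimal play is mixed.
Let Row play R1 with probability p. Expected payoff against Left: 1p + 7(1−p) = −6p + 7; against Right: 10p + (-5)(1−p) = 15p − 5.
Setting these equal: −6p + 7 = 15p − 5 ⇒ −21p = -12 ⇒ p = 4/7, and the value is (-6)·(4/7) + 7 = 25/7.
For Column: with q = P(Left), equating R1's and R2's payoffs gives −9q + 10 = 12q − 5 ⇒ q = 5/7.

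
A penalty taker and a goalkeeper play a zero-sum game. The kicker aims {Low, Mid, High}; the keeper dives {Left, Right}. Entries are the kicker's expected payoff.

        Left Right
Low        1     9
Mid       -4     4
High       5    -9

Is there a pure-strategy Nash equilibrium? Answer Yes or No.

No

Row minima: Low → 1, Mid → -4, High → -9; maximin = 1.
Column maxima: Left → 5, Right → 9; minimax = 5.
1 ≠ 5, so no pure-strategy equilibrium exists.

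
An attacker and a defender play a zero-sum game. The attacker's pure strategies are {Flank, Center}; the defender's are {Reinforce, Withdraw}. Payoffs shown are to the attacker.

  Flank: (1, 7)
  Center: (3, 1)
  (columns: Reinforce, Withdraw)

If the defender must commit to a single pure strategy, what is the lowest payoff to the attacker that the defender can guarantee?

3

Column maxima: Reinforce → 3, Withdraw → 7.
The smallest of these is 3.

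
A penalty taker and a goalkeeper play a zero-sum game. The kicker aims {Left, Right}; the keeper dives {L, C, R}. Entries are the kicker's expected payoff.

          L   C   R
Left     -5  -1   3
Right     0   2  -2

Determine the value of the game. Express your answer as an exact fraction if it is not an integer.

Row minima: Left → -5, Right → -2; maximin = -2.
Column maxima: L → 0, C → 2, R → 3; minimax = 0.
-2 ≠ 0, so there is no saddle point; optimal play is mixed.
C is strictly dominated by L (it gives the kicker strictly more in every row), so the keeper never plays it.
On the remaining 2×2 (Left, Right vs L, R):
Let the kicker play Left with probability p. Expected payoff against L: (-5)p + 0(1−p) = −5p; against R: 3p + (-2)(1−p) = 5p − 2.
Setting these equal: −5p = 5p − 2 ⇒ −10p = -2 ⇒ p = 1/5, and the value is (-5)·(1/5) = -1.
For the keeper: with q = P(L), equating Left's and Right's payoffs gives −8q + 3 = 2q − 2 ⇒ q = 1/2.

-1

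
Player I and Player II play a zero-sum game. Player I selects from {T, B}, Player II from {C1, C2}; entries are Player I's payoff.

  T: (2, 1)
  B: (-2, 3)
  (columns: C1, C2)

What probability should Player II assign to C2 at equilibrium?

2/3

Row minima: T → 1, B → -2; maximin = 1.
Column maxima: C1 → 2, C2 → 3; minimax = 2.
1 ≠ 2, so there is no saddle point; optimal play is mixed.
Let Player I play T with probability p. Expected payoff against C1: 2p + (-2)(1−p) = 4p − 2; against C2: 1p + 3(1−p) = −2p + 3.
Setting these equal: 4p − 2 = −2p + 3 ⇒ 6p = 5 ⇒ p = 5/6, and the value is (4)·(5/6) − 2 = 4/3.
For Player II: with q = P(C1), equating T's and B's payoffs gives q + 1 = −5q + 3 ⇒ q = 1/3.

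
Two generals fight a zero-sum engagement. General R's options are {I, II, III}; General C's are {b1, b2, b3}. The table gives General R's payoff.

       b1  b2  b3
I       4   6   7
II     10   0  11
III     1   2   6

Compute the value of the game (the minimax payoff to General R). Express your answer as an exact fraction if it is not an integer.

5

Row minima: I → 4, II → 0, III → 1; maximin = 4.
Column maxima: b1 → 10, b2 → 6, b3 → 11; minimax = 6.
4 ≠ 6, so there is no saddle point; optimal play is mixed.
III is strictly dominated by I, so General R never plays it.
b3 is strictly dominated by b1 (it gives General R strictly more in every row), so General C never plays it.
On the remaining 2×2 (I, II vs b1, b2):
Let General R play I with probability p. Expected payoff against b1: 4p + 10(1−p) = −6p + 10; against b2: 6p + 0(1−p) = 6p.
Setting these equal: −6p + 10 = 6p ⇒ −12p = -10 ⇒ p = 5/6, and the value is (-6)·(5/6) + 10 = 5.
For General C: with q = P(b1), equating I's and II's payoffs gives −2q + 6 = 10q ⇒ q = 1/2.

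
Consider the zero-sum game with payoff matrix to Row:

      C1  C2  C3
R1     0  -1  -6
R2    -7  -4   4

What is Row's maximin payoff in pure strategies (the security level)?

-6

Row minima: R1 → -6, R2 → -7.
The best of these is -6.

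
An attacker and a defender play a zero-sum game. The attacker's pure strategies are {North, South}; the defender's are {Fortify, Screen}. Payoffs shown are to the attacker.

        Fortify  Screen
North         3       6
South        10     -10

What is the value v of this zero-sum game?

90/23

Row minima: North → 3, South → -10; maximin = 3.
Column maxima: Fortify → 10, Screen → 6; minimax = 6.
3 ≠ 6, so there is no saddle point; optimal play is mixed.
Let the attacker play North with probability p. Expected payoff against Fortify: 3p + 10(1−p) = −7p + 10; against Screen: 6p + (-10)(1−p) = 16p − 10.
Setting these equal: −7p + 10 = 16p − 10 ⇒ −23p = -20 ⇒ p = 20/23, and the value is (-7)·(20/23) + 10 = 90/23.
For the defender: with q = P(Fortify), equating North's and South's payoffs gives −3q + 6 = 20q − 10 ⇒ q = 16/23.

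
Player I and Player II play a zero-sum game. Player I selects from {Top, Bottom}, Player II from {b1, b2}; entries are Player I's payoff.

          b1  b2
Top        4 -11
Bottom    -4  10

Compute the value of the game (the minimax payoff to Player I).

Row minima: Top → -11, Bottom → -4; maximin = -4.
Column maxima: b1 → 4, b2 → 10; minimax = 4.
-4 ≠ 4, so there is no saddle point; optimal play is mixed.
Let Player I play Top with probability p. Expected payoff against b1: 4p + (-4)(1−p) = 8p − 4; against b2: (-11)p + 10(1−p) = −21p + 10.
Setting these equal: 8p − 4 = −21p + 10 ⇒ 29p = 14 ⇒ p = 14/29, and the value is (8)·(14/29) − 4 = -4/29.
For Player II: with q = P(b1), equating Top's and Bottom's payoffs gives 15q − 11 = −14q + 10 ⇒ q = 21/29.

-4/29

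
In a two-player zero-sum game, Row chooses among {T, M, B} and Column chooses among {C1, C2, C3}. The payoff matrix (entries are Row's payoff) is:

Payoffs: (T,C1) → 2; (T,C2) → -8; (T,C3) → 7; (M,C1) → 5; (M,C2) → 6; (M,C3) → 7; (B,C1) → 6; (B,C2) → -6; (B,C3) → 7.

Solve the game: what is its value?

66/13

Row minima: T → -8, M → 5, B → -6; maximin = 5.
Column maxima: C1 → 6, C2 → 6, C3 → 7; minimax = 6.
5 ≠ 6, so there is no saddle point; optimal play is mixed.
C3 is strictly dominated by C1 (it gives Row strictly more in every row), so Column never plays it.
With C3 eliminated, T is strictly dominated by M (M gives Row strictly more in every remaining column), so Row never plays it.
On the remaining 2×2 (M, B vs C1, C2):
Let Row play M with probability p. Expected payoff against C1: 5p + 6(1−p) = −p + 6; against C2: 6p + (-6)(1−p) = 12p − 6.
Setting these equal: −p + 6 = 12p − 6 ⇒ −13p = -12 ⇒ p = 12/13, and the value is (-1)·(12/13) + 6 = 66/13.
For Column: with q = P(C1), equating M's and B's payoffs gives −q + 6 = 12q − 6 ⇒ q = 12/13.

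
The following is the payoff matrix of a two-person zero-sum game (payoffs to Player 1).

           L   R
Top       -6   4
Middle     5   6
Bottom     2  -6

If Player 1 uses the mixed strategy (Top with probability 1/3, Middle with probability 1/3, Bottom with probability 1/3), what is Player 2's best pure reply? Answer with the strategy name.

If Player 2 plays L, Player 1's expected payoff is (1/3)·(-6) + (1/3)·5 + (1/3)·2 = 1/3.
If Player 2 plays R, Player 1's expected payoff is (1/3)·4 + (1/3)·6 + (1/3)·(-6) = 4/3.
Player 2 minimizes Player 1's payoff; the smallest is 1/3, so the best response is L.

L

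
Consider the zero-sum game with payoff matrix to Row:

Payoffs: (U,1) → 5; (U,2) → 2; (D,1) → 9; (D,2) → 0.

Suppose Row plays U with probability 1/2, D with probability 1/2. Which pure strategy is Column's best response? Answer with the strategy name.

If Column plays 1, Row's expected payoff is (1/2)·5 + (1/2)·9 = 7.
If Column plays 2, Row's expected payoff is (1/2)·2 + (1/2)·0 = 1.
Column minimizes Row's payoff; the smallest is 1, so the best response is 2.

2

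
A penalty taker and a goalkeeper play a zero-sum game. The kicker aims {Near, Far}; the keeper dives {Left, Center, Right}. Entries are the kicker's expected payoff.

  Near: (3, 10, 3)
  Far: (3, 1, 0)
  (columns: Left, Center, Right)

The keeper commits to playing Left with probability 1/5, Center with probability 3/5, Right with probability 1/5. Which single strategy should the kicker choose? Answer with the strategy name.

Near

Expected payoff of Near: (1/5)·3 + (3/5)·10 + (1/5)·3 = 36/5.
Expected payoff of Far: (1/5)·3 + (3/5)·1 + (1/5)·0 = 6/5.
The largest is 36/5, so the kicker's best response is Near.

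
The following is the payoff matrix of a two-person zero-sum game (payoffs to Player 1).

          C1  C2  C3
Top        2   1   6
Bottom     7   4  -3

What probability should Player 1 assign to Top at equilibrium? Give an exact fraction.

7/12

Row minima: Top → 1, Bottom → -3; maximin = 1.
Column maxima: C1 → 7, C2 → 4, C3 → 6; minimax = 4.
1 ≠ 4, so there is no saddle point; optimal play is mixed.
C1 is strictly dominated by C2 (it gives Player 1 strictly more in every row), so Player 2 never plays it.
On the remaining 2×2 (Top, Bottom vs C2, C3):
Let Player 1 play Top with probability p. Expected payoff against C2: 1p + 4(1−p) = −3p + 4; against C3: 6p + (-3)(1−p) = 9p − 3.
Setting these equal: −3p + 4 = 9p − 3 ⇒ −12p = -7 ⇒ p = 7/12, and the value is (-3)·(7/12) + 4 = 9/4.
For Player 2: with q = P(C2), equating Top's and Bottom's payoffs gives −5q + 6 = 7q − 3 ⇒ q = 3/4.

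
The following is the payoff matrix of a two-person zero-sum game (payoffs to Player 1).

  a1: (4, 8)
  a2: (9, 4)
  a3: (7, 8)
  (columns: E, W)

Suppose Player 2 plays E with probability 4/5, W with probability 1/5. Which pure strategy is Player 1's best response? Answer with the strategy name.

Expected payoff of a1: (4/5)·4 + (1/5)·8 = 24/5.
Expected payoff of a2: (4/5)·9 + (1/5)·4 = 8.
Expected payoff of a3: (4/5)·7 + (1/5)·8 = 36/5.
The largest is 8, so Player 1's best response is a2.

a2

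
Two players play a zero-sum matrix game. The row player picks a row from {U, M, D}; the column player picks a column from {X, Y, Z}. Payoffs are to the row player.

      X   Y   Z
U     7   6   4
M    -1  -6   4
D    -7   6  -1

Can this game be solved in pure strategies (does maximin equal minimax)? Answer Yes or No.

Yes

Row minima: U → 4, M → -6, D → -7; maximin = 4.
Column maxima: X → 7, Y → 6, Z → 4; minimax = 4.
maximin = minimax = 4, so a saddle point exists.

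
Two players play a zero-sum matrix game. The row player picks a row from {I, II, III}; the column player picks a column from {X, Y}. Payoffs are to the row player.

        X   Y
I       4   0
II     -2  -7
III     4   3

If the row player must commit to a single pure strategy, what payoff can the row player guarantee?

Row minima: I → 0, II → -7, III → 3.
The best of these is 3.

3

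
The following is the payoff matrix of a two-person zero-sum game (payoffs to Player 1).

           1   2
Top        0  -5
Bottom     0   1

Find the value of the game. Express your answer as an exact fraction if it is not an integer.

Row minima: Top → -5, Bottom → 0; maximin = 0.
Column maxima: 1 → 0, 2 → 1; minimax = 0.
Since maximin = minimax = 0, there is a saddle point and the value is 0.

0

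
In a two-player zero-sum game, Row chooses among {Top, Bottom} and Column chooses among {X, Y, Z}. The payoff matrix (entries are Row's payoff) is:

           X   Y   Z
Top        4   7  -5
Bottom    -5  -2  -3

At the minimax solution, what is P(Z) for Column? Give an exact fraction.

9/11

Row minima: Top → -5, Bottom → -5; maximin = -5.
Column maxima: X → 4, Y → 7, Z → -3; minimax = -3.
-5 ≠ -3, so there is no saddle point; optimal play is mixed.
Y is strictly dominated by X (it gives Row strictly more in every row), so Column never plays it.
On the remaining 2×2 (Top, Bottom vs X, Z):
Let Row play Top with probability p. Expected payoff against X: 4p + (-5)(1−p) = 9p − 5; against Z: (-5)p + (-3)(1−p) = −2p − 3.
Setting these equal: 9p − 5 = −2p − 3 ⇒ 11p = 2 ⇒ p = 2/11, and the value is (9)·(2/11) − 5 = -37/11.
For Column: with q = P(X), equating Top's and Bottom's payoffs gives 9q − 5 = −2q − 3 ⇒ q = 2/11.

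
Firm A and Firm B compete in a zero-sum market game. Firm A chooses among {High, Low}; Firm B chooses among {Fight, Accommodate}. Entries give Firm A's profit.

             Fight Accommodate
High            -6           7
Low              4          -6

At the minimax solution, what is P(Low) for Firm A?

Row minima: High → -6, Low → -6; maximin = -6.
Column maxima: Fight → 4, Accommodate → 7; minimax = 4.
-6 ≠ 4, so there is no saddle point; optimal play is mixed.
Let Firm A play High with probability p. Expected payoff against Fight: (-6)p + 4(1−p) = −10p + 4; against Accommodate: 7p + (-6)(1−p) = 13p − 6.
Setting these equal: −10p + 4 = 13p − 6 ⇒ −23p = -10 ⇒ p = 10/23, and the value is (-10)·(10/23) + 4 = -8/23.
For Firm B: with q = P(Fight), equating High's and Low's payoffs gives −13q + 7 = 10q − 6 ⇒ q = 13/23.

13/23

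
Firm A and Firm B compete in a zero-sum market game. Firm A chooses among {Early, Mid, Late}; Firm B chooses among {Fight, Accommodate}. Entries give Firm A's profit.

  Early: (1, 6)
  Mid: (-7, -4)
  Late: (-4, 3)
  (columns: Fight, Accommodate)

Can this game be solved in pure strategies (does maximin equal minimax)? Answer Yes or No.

Row minima: Early → 1, Mid → -7, Late → -4; maximin = 1.
Column maxima: Fight → 1, Accommodate → 6; minimax = 1.
maximin = minimax = 1, so a saddle point exists.

Yes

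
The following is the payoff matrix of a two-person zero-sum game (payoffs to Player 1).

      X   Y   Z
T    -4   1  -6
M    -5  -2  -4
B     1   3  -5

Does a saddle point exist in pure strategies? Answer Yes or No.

Row minima: T → -6, M → -5, B → -5; maximin = -5.
Column maxima: X → 1, Y → 3, Z → -4; minimax = -4.
-5 ≠ -4, so no pure-strategy equilibrium exists.

No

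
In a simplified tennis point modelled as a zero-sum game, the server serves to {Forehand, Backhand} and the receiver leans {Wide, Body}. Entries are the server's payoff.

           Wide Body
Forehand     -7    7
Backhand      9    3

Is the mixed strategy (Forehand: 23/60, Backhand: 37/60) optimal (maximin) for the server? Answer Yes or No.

Against Wide this mix gives (23/60)·(-7) + (37/60)·9 = 43/15.
Against Body this mix gives (23/60)·7 + (37/60)·3 = 68/15.
The receiver will play Wide, holding the server to 43/15. Shifting weight toward the row that does better against Wide would raise this floor (the equalizing mix achieves 21/5 against both Wide and Body), so the proposed strategy is not optimal.

No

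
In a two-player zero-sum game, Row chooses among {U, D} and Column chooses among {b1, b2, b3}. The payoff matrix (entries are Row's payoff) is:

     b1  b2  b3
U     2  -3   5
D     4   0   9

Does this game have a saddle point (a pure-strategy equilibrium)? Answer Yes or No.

Row minima: U → -3, D → 0; maximin = 0.
Column maxima: b1 → 4, b2 → 0, b3 → 9; minimax = 0.
maximin = minimax = 0, so a saddle point exists.

Yes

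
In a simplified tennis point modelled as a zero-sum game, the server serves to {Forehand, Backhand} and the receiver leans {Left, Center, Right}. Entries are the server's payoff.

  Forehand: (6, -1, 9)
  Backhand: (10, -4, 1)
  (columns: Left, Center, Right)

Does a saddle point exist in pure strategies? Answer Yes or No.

Row minima: Forehand → -1, Backhand → -4; maximin = -1.
Column maxima: Left → 10, Center → -1, Right → 9; minimax = -1.
maximin = minimax = -1, so a saddle point exists.

Yes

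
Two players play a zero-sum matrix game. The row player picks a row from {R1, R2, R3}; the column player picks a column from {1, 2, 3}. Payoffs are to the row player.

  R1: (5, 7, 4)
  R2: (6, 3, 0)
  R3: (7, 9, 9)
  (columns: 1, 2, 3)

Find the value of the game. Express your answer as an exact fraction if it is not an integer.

Row minima: R1 → 4, R2 → 0, R3 → 7; maximin = 7.
Column maxima: 1 → 7, 2 → 9, 3 → 9; minimax = 7.
Since maximin = minimax = 7, there is a saddle point and the value is 7.

7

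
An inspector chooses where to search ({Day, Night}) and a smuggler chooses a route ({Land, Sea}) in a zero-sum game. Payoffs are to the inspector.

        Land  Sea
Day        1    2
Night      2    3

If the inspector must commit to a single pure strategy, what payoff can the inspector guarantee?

Row minima: Day → 1, Night → 2.
The best of these is 2.

2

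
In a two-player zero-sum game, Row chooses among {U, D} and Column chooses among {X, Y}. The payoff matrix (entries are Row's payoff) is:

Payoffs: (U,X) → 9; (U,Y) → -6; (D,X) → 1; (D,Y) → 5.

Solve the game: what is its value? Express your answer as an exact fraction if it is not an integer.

51/19

Row minima: U → -6, D → 1; maximin = 1.
Column maxima: X → 9, Y → 5; minimax = 5.
1 ≠ 5, so there is no saddle point; optimal play is mixed.
Let Row play U with probability p. Expected payoff against X: 9p + 1(1−p) = 8p + 1; against Y: (-6)p + 5(1−p) = −11p + 5.
Setting these equal: 8p + 1 = −11p + 5 ⇒ 19p = 4 ⇒ p = 4/19, and the value is (8)·(4/19) + 1 = 51/19.
For Column: with q = P(X), equating U's and D's payoffs gives 15q − 6 = −4q + 5 ⇒ q = 11/19.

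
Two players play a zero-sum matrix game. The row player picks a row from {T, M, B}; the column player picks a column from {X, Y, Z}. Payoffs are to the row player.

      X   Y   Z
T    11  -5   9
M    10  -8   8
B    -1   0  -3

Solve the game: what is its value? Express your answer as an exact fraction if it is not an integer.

-15/17

Row minima: T → -5, M → -8, B → -3; maximin = -3.
Column maxima: X → 11, Y → 0, Z → 9; minimax = 0.
-3 ≠ 0, so there is no saddle point; optimal play is mixed.
M is strictly dominated by T, so the row player never plays it.
X is strictly dominated by Z (it gives the row player strictly more in every row), so the column player never plays it.
On the remaining 2×2 (T, B vs Y, Z):
Let the row player play T with probability p. Expected payoff against Y: (-5)p + 0(1−p) = −5p; against Z: 9p + (-3)(1−p) = 12p − 3.
Setting these equal: −5p = 12p − 3 ⇒ −17p = -3 ⇒ p = 3/17, and the value is (-5)·(3/17) = -15/17.
For the column player: with q = P(Y), equating T's and B's payoffs gives −14q + 9 = 3q − 3 ⇒ q = 12/17.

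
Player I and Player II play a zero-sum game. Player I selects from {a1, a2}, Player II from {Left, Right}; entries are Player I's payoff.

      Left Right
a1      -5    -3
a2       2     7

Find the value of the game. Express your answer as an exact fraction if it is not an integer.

Row minima: a1 → -5, a2 → 2; maximin = 2.
Column maxima: Left → 2, Right → 7; minimax = 2.
Since maximin = minimax = 2, there is a saddle point and the value is 2.

2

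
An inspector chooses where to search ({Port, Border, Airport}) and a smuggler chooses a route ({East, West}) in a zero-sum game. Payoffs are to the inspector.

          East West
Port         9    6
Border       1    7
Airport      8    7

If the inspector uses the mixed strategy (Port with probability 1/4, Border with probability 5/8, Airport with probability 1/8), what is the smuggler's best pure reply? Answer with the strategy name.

East

If the smuggler plays East, the inspector's expected payoff is (1/4)·9 + (5/8)·1 + (1/8)·8 = 31/8.
If the smuggler plays West, the inspector's expected payoff is (1/4)·6 + (5/8)·7 + (1/8)·7 = 27/4.
The smuggler minimizes the inspector's payoff; the smallest is 31/8, so the best response is East.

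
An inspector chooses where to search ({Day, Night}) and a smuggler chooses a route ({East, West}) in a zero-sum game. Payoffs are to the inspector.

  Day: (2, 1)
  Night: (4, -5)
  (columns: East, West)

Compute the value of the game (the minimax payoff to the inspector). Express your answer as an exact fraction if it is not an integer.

1

Row minima: Day → 1, Night → -5; maximin = 1.
Column maxima: East → 4, West → 1; minimax = 1.
Since maximin = minimax = 1, there is a saddle point and the value is 1.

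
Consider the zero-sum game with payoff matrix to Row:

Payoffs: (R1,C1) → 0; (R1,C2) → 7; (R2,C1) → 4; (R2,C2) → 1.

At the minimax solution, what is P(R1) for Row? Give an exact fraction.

Row minima: R1 → 0, R2 → 1; maximin = 1.
Column maxima: C1 → 4, C2 → 7; minimax = 4.
1 ≠ 4, so there is no saddle point; optimal play is mixed.
Let Row play R1 with probability p. Expected payoff against C1: 0p + 4(1−p) = −4p + 4; against C2: 7p + 1(1−p) = 6p + 1.
Setting these equal: −4p + 4 = 6p + 1 ⇒ −10p = -3 ⇒ p = 3/10, and the value is (-4)·(3/10) + 4 = 14/5.
For Column: with q = P(C1), equating R1's and R2's payoffs gives −7q + 7 = 3q + 1 ⇒ q = 3/5.

3/10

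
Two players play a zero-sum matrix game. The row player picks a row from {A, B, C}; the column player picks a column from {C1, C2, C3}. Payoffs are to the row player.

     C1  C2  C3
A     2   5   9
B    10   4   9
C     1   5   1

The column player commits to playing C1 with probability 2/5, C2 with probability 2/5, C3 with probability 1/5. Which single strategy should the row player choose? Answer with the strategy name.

B

Expected payoff of A: (2/5)·2 + (2/5)·5 + (1/5)·9 = 23/5.
Expected payoff of B: (2/5)·10 + (2/5)·4 + (1/5)·9 = 37/5.
Expected payoff of C: (2/5)·1 + (2/5)·5 + (1/5)·1 = 13/5.
The largest is 37/5, so the row player's best response is B.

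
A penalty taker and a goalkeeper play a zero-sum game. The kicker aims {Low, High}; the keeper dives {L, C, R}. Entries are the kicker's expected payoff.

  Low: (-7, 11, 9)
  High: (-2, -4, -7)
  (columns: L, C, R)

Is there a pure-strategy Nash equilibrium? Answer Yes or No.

Row minima: Low → -7, High → -7; maximin = -7.
Column maxima: L → -2, C → 11, R → 9; minimax = -2.
-7 ≠ -2, so no pure-strategy equilibrium exists.

No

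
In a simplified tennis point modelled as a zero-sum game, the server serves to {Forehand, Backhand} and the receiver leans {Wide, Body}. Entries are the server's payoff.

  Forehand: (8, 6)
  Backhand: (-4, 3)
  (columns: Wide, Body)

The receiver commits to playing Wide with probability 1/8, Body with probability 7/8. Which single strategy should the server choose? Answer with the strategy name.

Expected payoff of Forehand: (1/8)·8 + (7/8)·6 = 25/4.
Expected payoff of Backhand: (1/8)·(-4) + (7/8)·3 = 17/8.
The largest is 25/4, so the server's best response is Forehand.

Forehand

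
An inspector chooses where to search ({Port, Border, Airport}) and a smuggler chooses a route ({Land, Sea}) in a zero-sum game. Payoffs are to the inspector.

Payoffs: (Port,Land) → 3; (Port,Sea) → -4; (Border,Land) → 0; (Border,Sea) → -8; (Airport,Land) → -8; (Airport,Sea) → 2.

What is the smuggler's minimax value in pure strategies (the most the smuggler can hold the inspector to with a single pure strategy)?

Column maxima: Land → 3, Sea → 2.
The smallest of these is 2.

2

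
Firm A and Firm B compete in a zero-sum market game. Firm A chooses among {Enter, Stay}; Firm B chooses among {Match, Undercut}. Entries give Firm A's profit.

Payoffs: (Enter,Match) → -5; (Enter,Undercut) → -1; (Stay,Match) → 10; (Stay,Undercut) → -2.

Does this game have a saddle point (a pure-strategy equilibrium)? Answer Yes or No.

No

Row minima: Enter → -5, Stay → -2; maximin = -2.
Column maxima: Match → 10, Undercut → -1; minimax = -1.
-2 ≠ -1, so no pure-strategy equilibrium exists.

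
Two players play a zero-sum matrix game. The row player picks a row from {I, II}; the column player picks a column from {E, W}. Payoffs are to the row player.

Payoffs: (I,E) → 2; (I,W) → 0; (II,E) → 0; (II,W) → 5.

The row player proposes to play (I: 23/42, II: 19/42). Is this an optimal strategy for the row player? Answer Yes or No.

Against E this mix gives (23/42)·2 + (19/42)·0 = 23/21.
Against W this mix gives (23/42)·0 + (19/42)·5 = 95/42.
The column player will play E, holding the row player to 23/21. Shifting weight toward the row that does better against E would raise this floor (the equalizing mix achieves 10/7 against both E and W), so the proposed strategy is not optimal.

No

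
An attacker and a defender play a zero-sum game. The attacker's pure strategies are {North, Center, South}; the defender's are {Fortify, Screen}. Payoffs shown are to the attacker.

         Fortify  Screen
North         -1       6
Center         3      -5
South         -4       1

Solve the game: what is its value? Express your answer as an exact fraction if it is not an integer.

Row minima: North → -1, Center → -5, South → -4; maximin = -1.
Column maxima: Fortify → 3, Screen → 6; minimax = 3.
-1 ≠ 3, so there is no saddle point; optimal play is mixed.
South is strictly dominated by North, so the attacker never plays it.
On the remaining 2×2 (North, Center vs Fortify, Screen):
Let the attacker play North with probability p. Expected payoff against Fortify: (-1)p + 3(1−p) = −4p + 3; against Screen: 6p + (-5)(1−p) = 11p − 5.
Setting these equal: −4p + 3 = 11p − 5 ⇒ −15p = -8 ⇒ p = 8/15, and the value is (-4)·(8/15) + 3 = 13/15.
For the defender: with q = P(Fortify), equating North's and Center's payoffs gives −7q + 6 = 8q − 5 ⇒ q = 11/15.

13/15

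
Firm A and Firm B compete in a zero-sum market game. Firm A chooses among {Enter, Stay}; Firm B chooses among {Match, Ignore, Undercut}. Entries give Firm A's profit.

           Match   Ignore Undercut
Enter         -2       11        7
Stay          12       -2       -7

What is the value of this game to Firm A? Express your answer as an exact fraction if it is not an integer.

5/2

Row minima: Enter → -2, Stay → -7; maximin = -2.
Column maxima: Match → 12, Ignore → 11, Undercut → 7; minimax = 7.
-2 ≠ 7, so there is no saddle point; optimal play is mixed.
Ignore is strictly dominated by Undercut (it gives Firm A strictly more in every row), so Firm B never plays it.
On the remaining 2×2 (Enter, Stay vs Match, Undercut):
Let Firm A play Enter with probability p. Expected payoff against Match: (-2)p + 12(1−p) = −14p + 12; against Undercut: 7p + (-7)(1−p) = 14p − 7.
Setting these equal: −14p + 12 = 14p − 7 ⇒ −28p = -19 ⇒ p = 19/28, and the value is (-14)·(19/28) + 12 = 5/2.
For Firm B: with q = P(Match), equating Enter's and Stay's payoffs gives −9q + 7 = 19q − 7 ⇒ q = 1/2.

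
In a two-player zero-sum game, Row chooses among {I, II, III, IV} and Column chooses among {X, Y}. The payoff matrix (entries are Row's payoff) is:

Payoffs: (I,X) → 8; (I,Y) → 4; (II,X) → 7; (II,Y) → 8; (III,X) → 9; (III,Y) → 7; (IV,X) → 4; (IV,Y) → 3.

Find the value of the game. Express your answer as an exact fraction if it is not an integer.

Row minima: I → 4, II → 7, III → 7, IV → 3; maximin = 7.
Column maxima: X → 9, Y → 8; minimax = 8.
7 ≠ 8, so there is no saddle point; optimal play is mixed.
I is strictly dominated by III, so Row never plays it.
IV is strictly dominated by II, so Row never plays it.
On the remaining 2×2 (II, III vs X, Y):
Let Row play II with probability p. Expected payoff against X: 7p + 9(1−p) = −2p + 9; against Y: 8p + 7(1−p) = p + 7.
Setting these equal: −2p + 9 = p + 7 ⇒ −3p = -2 ⇒ p = 2/3, and the value is (-2)·(2/3) + 9 = 23/3.
For Column: with q = P(X), equating II's and III's payoffs gives −q + 8 = 2q + 7 ⇒ q = 1/3.

23/3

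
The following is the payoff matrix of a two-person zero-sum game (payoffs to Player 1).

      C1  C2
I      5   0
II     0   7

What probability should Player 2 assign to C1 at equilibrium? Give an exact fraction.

7/12

Row minima: I → 0, II → 0; maximin = 0.
Column maxima: C1 → 5, C2 → 7; minimax = 5.
0 ≠ 5, so there is no saddle point; optimal play is mixed.
Let Player 1 play I with probability p. Expected payoff against C1: 5p + 0(1−p) = 5p; against C2: 0p + 7(1−p) = −7p + 7.
Setting these equal: 5p = −7p + 7 ⇒ 12p = 7 ⇒ p = 7/12, and the value is (5)·(7/12) = 35/12.
For Player 2: with q = P(C1), equating I's and II's payoffs gives 5q = −7q + 7 ⇒ q = 7/12.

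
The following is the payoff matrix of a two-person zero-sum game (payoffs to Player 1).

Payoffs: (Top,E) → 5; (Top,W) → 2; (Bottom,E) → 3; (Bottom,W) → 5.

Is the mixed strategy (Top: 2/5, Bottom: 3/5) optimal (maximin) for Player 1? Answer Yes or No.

Yes

Against E this mix gives (2/5)·5 + (3/5)·3 = 19/5.
Against W this mix gives (2/5)·2 + (3/5)·5 = 19/5.
All of Player 2's active replies (E, W) yield 19/5, and no column does worse for Player 1. The mix makes Player 2 indifferent and guarantees 19/5, so it is optimal.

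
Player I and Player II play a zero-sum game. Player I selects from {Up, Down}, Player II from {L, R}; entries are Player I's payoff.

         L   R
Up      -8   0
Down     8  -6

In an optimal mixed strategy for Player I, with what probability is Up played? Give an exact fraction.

Row minima: Up → -8, Down → -6; maximin = -6.
Column maxima: L → 8, R → 0; minimax = 0.
-6 ≠ 0, so there is no saddle point; optimal play is mixed.
Let Player I play Up with probability p. Expected payoff against L: (-8)p + 8(1−p) = −16p + 8; against R: 0p + (-6)(1−p) = 6p − 6.
Setting these equal: −16p + 8 = 6p − 6 ⇒ −22p = -14 ⇒ p = 7/11, and the value is (-16)·(7/11) + 8 = -24/11.
For Player II: with q = P(L), equating Up's and Down's payoffs gives −8q = 14q − 6 ⇒ q = 3/11.

7/11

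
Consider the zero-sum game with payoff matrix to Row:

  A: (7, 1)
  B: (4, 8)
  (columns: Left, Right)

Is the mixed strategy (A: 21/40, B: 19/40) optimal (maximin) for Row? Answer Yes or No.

Against Left this mix gives (21/40)·7 + (19/40)·4 = 223/40.
Against Right this mix gives (21/40)·1 + (19/40)·8 = 173/40.
Column will play Right, holding Row to 173/40. Shifting weight toward the row that does better against Right would raise this floor (the equalizing mix achieves 26/5 against both Right and Left), so the proposed strategy is not optimal.

No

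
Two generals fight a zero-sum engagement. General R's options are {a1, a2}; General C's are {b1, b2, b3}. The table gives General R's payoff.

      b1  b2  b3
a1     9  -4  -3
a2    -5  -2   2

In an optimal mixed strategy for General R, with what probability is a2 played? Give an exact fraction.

13/16

Row minima: a1 → -4, a2 → -5; maximin = -4.
Column maxima: b1 → 9, b2 → -2, b3 → 2; minimax = -2.
-4 ≠ -2, so there is no saddle point; optimal play is mixed.
b3 is strictly dominated by b2 (it gives General R strictly more in every row), so General C never plays it.
On the remaining 2×2 (a1, a2 vs b1, b2):
Let General R play a1 with probability p. Expected payoff against b1: 9p + (-5)(1−p) = 14p − 5; against b2: (-4)p + (-2)(1−p) = −2p − 2.
Setting these equal: 14p − 5 = −2p − 2 ⇒ 16p = 3 ⇒ p = 3/16, and the value is (14)·(3/16) − 5 = -19/8.
For General C: with q = P(b1), equating a1's and a2's payoffs gives 13q − 4 = −3q − 2 ⇒ q = 1/8.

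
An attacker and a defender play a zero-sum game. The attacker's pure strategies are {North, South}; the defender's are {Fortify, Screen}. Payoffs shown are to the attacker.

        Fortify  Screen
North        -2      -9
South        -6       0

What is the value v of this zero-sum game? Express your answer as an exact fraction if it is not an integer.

-54/13

Row minima: North → -9, South → -6; maximin = -6.
Column maxima: Fortify → -2, Screen → 0; minimax = -2.
-6 ≠ -2, so there is no saddle point; optimal play is mixed.
Let the attacker play North with probability p. Expected payoff against Fortify: (-2)p + (-6)(1−p) = 4p − 6; against Screen: (-9)p + 0(1−p) = −9p.
Setting these equal: 4p − 6 = −9p ⇒ 13p = 6 ⇒ p = 6/13, and the value is (4)·(6/13) − 6 = -54/13.
For the defender: with q = P(Fortify), equating North's and South's payoffs gives 7q − 9 = −6q ⇒ q = 9/13.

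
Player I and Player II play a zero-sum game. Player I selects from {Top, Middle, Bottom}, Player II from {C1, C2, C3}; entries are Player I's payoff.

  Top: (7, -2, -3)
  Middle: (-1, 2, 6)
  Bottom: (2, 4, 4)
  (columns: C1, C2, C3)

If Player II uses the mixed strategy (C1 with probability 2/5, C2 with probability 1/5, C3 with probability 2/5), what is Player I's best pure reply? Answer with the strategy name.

Expected payoff of Top: (2/5)·7 + (1/5)·(-2) + (2/5)·(-3) = 6/5.
Expected payoff of Middle: (2/5)·(-1) + (1/5)·2 + (2/5)·6 = 12/5.
Expected payoff of Bottom: (2/5)·2 + (1/5)·4 + (2/5)·4 = 16/5.
The largest is 16/5, so Player I's best response is Bottom.

Bottom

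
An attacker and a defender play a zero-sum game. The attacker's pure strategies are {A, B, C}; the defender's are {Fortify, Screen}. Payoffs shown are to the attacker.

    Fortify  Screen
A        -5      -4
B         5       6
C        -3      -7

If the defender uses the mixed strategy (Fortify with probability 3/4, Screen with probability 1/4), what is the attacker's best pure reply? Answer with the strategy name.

B

Expected payoff of A: (3/4)·(-5) + (1/4)·(-4) = -19/4.
Expected payoff of B: (3/4)·5 + (1/4)·6 = 21/4.
Expected payoff of C: (3/4)·(-3) + (1/4)·(-7) = -4.
The largest is 21/4, so the attacker's best response is B.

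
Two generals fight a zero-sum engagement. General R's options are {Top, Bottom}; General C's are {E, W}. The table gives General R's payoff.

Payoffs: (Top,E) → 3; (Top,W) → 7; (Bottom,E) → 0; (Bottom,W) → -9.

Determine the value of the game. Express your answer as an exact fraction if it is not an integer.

Row minima: Top → 3, Bottom → -9; maximin = 3.
Column maxima: E → 3, W → 7; minimax = 3.
Since maximin = minimax = 3, there is a saddle point and the value is 3.

3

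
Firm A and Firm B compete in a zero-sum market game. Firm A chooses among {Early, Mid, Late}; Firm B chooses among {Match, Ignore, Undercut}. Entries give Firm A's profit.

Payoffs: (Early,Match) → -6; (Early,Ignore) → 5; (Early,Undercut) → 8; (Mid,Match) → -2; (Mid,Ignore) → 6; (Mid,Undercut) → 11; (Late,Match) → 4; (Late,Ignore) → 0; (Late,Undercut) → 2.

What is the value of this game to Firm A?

Row minima: Early → -6, Mid → -2, Late → 0; maximin = 0.
Column maxima: Match → 4, Ignore → 6, Undercut → 11; minimax = 4.
0 ≠ 4, so there is no saddle point; optimal play is mixed.
Early is strictly dominated by Mid, so Firm A never plays it.
Undercut is strictly dominated by Ignore (it gives Firm A strictly more in every row), so Firm B never plays it.
On the remaining 2×2 (Mid, Late vs Match, Ignore):
Let Firm A play Mid with probability p. Expected payoff against Match: (-2)p + 4(1−p) = −6p + 4; against Ignore: 6p + 0(1−p) = 6p.
Setting these equal: −6p + 4 = 6p ⇒ −12p = -4 ⇒ p = 1/3, and the value is (-6)·(1/3) + 4 = 2.
For Firm B: with q = P(Match), equating Mid's and Late's payoffs gives −8q + 6 = 4q ⇒ q = 1/2.

2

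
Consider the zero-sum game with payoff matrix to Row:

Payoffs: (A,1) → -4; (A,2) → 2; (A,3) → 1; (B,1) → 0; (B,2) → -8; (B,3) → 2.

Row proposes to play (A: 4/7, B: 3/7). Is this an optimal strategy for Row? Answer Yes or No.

Yes

Against 1 this mix gives (4/7)·(-4) + (3/7)·0 = -16/7.
Against 2 this mix gives (4/7)·2 + (3/7)·(-8) = -16/7.
Against 3 this mix gives (4/7)·1 + (3/7)·2 = 10/7.
All of Column's active replies (1, 2) yield -16/7, and no column does worse for Row. The mix makes Column indifferent and guarantees -16/7, so it is optimal.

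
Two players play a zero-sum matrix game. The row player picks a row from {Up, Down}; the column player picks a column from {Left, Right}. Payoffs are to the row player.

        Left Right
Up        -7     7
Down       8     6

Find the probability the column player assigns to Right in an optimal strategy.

Row minima: Up → -7, Down → 6; maximin = 6.
Column maxima: Left → 8, Right → 7; minimax = 7.
6 ≠ 7, so there is no saddle point; optimal play is mixed.
Let the row player play Up with probability p. Expected payoff against Left: (-7)p + 8(1−p) = −15p + 8; against Right: 7p + 6(1−p) = p + 6.
Setting these equal: −15p + 8 = p + 6 ⇒ −16p = -2 ⇒ p = 1/8, and the value is (-15)·(1/8) + 8 = 49/8.
For the column player: with q = P(Left), equating Up's and Down's payoffs gives −14q + 7 = 2q + 6 ⇒ q = 1/16.

15/16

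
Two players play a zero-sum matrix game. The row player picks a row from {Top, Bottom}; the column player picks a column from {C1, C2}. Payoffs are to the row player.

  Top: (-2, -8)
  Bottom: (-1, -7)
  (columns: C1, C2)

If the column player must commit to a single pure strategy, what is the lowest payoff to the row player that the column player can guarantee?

Column maxima: C1 → -1, C2 → -7.
The smallest of these is -7.

-7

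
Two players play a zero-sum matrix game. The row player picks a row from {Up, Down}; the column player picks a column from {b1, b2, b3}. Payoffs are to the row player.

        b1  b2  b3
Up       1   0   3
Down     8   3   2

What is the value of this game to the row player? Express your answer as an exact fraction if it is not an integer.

Row minima: Up → 0, Down → 2; maximin = 2.
Column maxima: b1 → 8, b2 → 3, b3 → 3; minimax = 3.
2 ≠ 3, so there is no saddle point; optimal play is mixed.
b1 is strictly dominated by b2 (it gives the row player strictly more in every row), so the column player never plays it.
On the remaining 2×2 (Up, Down vs b2, b3):
Let the row player play Up with probability p. Expected payoff against b2: 0p + 3(1−p) = −3p + 3; against b3: 3p + 2(1−p) = p + 2.
Setting these equal: −3p + 3 = p + 2 ⇒ −4p = -1 ⇒ p = 1/4, and the value is (-3)·(1/4) + 3 = 9/4.
For the column player: with q = P(b2), equating Up's and Down's payoffs gives −3q + 3 = q + 2 ⇒ q = 1/4.

9/4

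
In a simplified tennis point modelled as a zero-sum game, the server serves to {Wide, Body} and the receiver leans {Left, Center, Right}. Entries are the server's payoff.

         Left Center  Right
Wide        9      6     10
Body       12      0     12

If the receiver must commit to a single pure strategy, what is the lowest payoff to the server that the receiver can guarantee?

Column maxima: Left → 12, Center → 6, Right → 12.
The smallest of these is 6.

6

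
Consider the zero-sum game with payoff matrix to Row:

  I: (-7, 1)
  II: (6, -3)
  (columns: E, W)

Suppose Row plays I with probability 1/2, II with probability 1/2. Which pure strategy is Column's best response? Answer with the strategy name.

W

If Column plays E, Row's expected payoff is (1/2)·(-7) + (1/2)·6 = -1/2.
If Column plays W, Row's expected payoff is (1/2)·1 + (1/2)·(-3) = -1.
Column minimizes Row's payoff; the smallest is -1, so the best response is W.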